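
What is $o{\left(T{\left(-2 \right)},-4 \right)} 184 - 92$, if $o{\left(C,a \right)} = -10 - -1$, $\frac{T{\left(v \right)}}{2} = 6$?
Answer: $-1748$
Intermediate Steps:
$T{\left(v \right)} = 12$ ($T{\left(v \right)} = 2 \cdot 6 = 12$)
$o{\left(C,a \right)} = -9$ ($o{\left(C,a \right)} = -10 + 1 = -9$)
$o{\left(T{\left(-2 \right)},-4 \right)} 184 - 92 = \left(-9\right) 184 - 92 = -1656 - 92 = -1748$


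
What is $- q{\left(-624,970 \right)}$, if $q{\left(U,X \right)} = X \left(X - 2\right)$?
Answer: $-938960$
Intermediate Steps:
$q{\left(U,X \right)} = X \left(-2 + X\right)$
$- q{\left(-624,970 \right)} = - 970 \left(-2 + 970\right) = - 970 \cdot 968 = \left(-1\right) 938960 = -938960$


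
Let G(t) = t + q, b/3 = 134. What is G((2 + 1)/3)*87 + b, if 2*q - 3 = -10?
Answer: 369/2 ≈ 184.50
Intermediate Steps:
b = 402 (b = 3*134 = 402)
q = -7/2 (q = 3/2 + (1/2)*(-10) = 3/2 - 5 = -7/2 ≈ -3.5000)
G(t) = -7/2 + t (G(t) = t - 7/2 = -7/2 + t)
G((2 + 1)/3)*87 + b = (-7/2 + (2 + 1)/3)*87 + 402 = (-7/2 + 3*(1/3))*87 + 402 = (-7/2 + 1)*87 + 402 = -5/2*87 + 402 = -435/2 + 402 = 369/2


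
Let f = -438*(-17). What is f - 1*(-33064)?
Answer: 40510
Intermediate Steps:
f = 7446 (f = -1*(-7446) = 7446)
f - 1*(-33064) = 7446 - 1*(-33064) = 7446 + 33064 = 40510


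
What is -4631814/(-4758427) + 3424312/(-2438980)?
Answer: -1249359241876/2901427071115 ≈ -0.43060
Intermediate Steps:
-4631814/(-4758427) + 3424312/(-2438980) = -4631814*(-1/4758427) + 3424312*(-1/2438980) = 4631814/4758427 - 856078/609745 = -1249359241876/2901427071115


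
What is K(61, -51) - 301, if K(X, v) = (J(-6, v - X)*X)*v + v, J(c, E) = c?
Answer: 18314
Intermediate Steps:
K(X, v) = v - 6*X*v (K(X, v) = (-6*X)*v + v = -6*X*v + v = v - 6*X*v)
K(61, -51) - 301 = -51*(1 - 6*61) - 301 = -51*(1 - 366) - 301 = -51*(-365) - 301 = 18615 - 301 = 18314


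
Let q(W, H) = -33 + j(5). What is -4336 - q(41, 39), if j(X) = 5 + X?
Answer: -4313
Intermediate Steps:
q(W, H) = -23 (q(W, H) = -33 + (5 + 5) = -33 + 10 = -23)
-4336 - q(41, 39) = -4336 - 1*(-23) = -4336 + 23 = -4313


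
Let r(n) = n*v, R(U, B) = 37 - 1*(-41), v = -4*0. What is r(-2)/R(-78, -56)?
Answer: 0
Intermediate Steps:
v = 0
R(U, B) = 78 (R(U, B) = 37 + 41 = 78)
r(n) = 0 (r(n) = n*0 = 0)
r(-2)/R(-78, -56) = 0/78 = 0*(1/78) = 0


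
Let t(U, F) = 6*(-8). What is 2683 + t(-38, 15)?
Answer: 2635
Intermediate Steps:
t(U, F) = -48
2683 + t(-38, 15) = 2683 - 48 = 2635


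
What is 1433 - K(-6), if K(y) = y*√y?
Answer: 1433 + 6*I*√6 ≈ 1433.0 + 14.697*I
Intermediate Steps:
K(y) = y^(3/2)
1433 - K(-6) = 1433 - (-6)^(3/2) = 1433 - (-6)*I*√6 = 1433 + 6*I*√6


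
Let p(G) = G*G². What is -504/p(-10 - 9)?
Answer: 504/6859 ≈ 0.073480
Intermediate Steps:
p(G) = G³
-504/p(-10 - 9) = -504/(-10 - 9)³ = -504/((-19)³) = -504/(-6859) = -504*(-1/6859) = 504/6859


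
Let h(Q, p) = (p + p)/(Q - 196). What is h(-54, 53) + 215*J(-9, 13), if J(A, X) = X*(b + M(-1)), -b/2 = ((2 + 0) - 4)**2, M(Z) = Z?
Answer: -3144428/125 ≈ -25155.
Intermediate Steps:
b = -8 (b = -2*((2 + 0) - 4)**2 = -2*(2 - 4)**2 = -2*(-2)**2 = -2*4 = -8)
J(A, X) = -9*X (J(A, X) = X*(-8 - 1) = X*(-9) = -9*X)
h(Q, p) = 2*p/(-196 + Q) (h(Q, p) = (2*p)/(-196 + Q) = 2*p/(-196 + Q))
h(-54, 53) + 215*J(-9, 13) = 2*53/(-196 - 54) + 215*(-9*13) = 2*53/(-250) + 215*(-117) = 2*53*(-1/250) - 25155 = -53/125 - 25155 = -3144428/125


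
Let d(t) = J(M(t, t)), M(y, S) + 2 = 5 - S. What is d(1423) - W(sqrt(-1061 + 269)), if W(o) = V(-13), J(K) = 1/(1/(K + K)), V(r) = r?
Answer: -2827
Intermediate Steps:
M(y, S) = 3 - S (M(y, S) = -2 + (5 - S) = 3 - S)
J(K) = 2*K (J(K) = 1/(1/(2*K)) = 2*K)
d(t) = 6 - 2*t (d(t) = 2*(3 - t) = 6 - 2*t)
W(o) = -13
d(1423) - W(sqrt(-1061 + 269)) = (6 - 2*1423) - 1*(-13) = (6 - 2846) + 13 = -2840 + 13 = -2827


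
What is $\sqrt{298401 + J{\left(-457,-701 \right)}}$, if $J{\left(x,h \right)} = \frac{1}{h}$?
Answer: $\frac{10 \sqrt{1466345491}}{701} \approx 546.26$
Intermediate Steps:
$\sqrt{298401 + J{\left(-457,-701 \right)}} = \sqrt{298401 + \frac{1}{-701}} = \sqrt{298401 - \frac{1}{701}} = \sqrt{\frac{209179100}{701}} = \frac{10 \sqrt{1466345491}}{701}$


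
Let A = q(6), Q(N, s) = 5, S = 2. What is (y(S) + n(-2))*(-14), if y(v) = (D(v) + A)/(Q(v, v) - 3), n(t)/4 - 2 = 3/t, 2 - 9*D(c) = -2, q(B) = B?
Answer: -658/9 ≈ -73.111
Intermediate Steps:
D(c) = 4/9 (D(c) = 2/9 - 1/9*(-2) = 2/9 + 2/9 = 4/9)
A = 6
n(t) = 8 + 12/t (n(t) = 8 + 4*(3/t) = 8 + 12/t)
y(v) = 29/9 (y(v) = (4/9 + 6)/(5 - 3) = (58/9)/2 = (58/9)*(1/2) = 29/9)
(y(S) + n(-2))*(-14) = (29/9 + (8 + 12/(-2)))*(-14) = (29/9 + (8 + 12*(-1/2)))*(-14) = (29/9 + (8 - 6))*(-14) = (29/9 + 2)*(-14) = (47/9)*(-14) = -658/9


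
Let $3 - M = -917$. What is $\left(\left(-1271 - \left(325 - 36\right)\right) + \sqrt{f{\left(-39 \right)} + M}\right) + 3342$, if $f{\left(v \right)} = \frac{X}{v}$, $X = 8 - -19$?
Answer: $1782 + \frac{\sqrt{155363}}{13} \approx 1812.3$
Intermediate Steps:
$M = 920$ ($M = 3 - -917 = 3 + 917 = 920$)
$X = 27$ ($X = 8 + 19 = 27$)
$f{\left(v \right)} = \frac{27}{v}$
$\left(\left(-1271 - \left(325 - 36\right)\right) + \sqrt{f{\left(-39 \right)} + M}\right) + 3342 = \left(\left(-1271 - \left(325 - 36\right)\right) + \sqrt{\frac{27}{-39} + 920}\right) + 3342 = \left(\left(-1271 - \left(325 - 36\right)\right) + \sqrt{27 \left(- \frac{1}{39}\right) + 920}\right) + 3342 = \left(\left(-1271 - 289\right) + \sqrt{- \frac{9}{13} + 920}\right) + 3342 = \left(\left(-1271 - 289\right) + \sqrt{\frac{11951}{13}}\right) + 3342 = \left(-1560 + \frac{\sqrt{155363}}{13}\right) + 3342 = 1782 + \frac{\sqrt{155363}}{13}$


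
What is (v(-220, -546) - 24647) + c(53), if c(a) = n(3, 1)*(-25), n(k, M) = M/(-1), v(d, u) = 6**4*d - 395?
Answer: -310137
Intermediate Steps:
v(d, u) = -395 + 1296*d (v(d, u) = 1296*d - 395 = -395 + 1296*d)
n(k, M) = -M (n(k, M) = M*(-1) = -M)
c(a) = 25 (c(a) = -1*1*(-25) = -1*(-25) = 25)
(v(-220, -546) - 24647) + c(53) = ((-395 + 1296*(-220)) - 24647) + 25 = ((-395 - 285120) - 24647) + 25 = (-285515 - 24647) + 25 = -310162 + 25 = -310137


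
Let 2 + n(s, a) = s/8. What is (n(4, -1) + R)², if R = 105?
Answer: 42849/4 ≈ 10712.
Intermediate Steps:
n(s, a) = -2 + s/8
(n(4, -1) + R)² = ((-2 + (⅛)*4) + 105)² = ((-2 + ½) + 105)² = (-3/2 + 105)² = (207/2)² = 42849/4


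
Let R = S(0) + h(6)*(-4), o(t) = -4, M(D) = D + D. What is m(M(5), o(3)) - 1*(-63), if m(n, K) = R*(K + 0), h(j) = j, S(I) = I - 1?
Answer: 163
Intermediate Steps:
M(D) = 2*D
S(I) = -1 + I
R = -25 (R = (-1 + 0) + 6*(-4) = -1 - 24 = -25)
m(n, K) = -25*K (m(n, K) = -25*(K + 0) = -25*K)
m(M(5), o(3)) - 1*(-63) = -25*(-4) - 1*(-63) = 100 + 63 = 163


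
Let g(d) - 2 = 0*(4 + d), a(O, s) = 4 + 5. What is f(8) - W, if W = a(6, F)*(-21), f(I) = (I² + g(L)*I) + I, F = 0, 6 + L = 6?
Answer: 277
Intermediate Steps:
L = 0 (L = -6 + 6 = 0)
a(O, s) = 9
g(d) = 2 (g(d) = 2 + 0*(4 + d) = 2 + 0 = 2)
f(I) = I² + 3*I (f(I) = (I² + 2*I) + I = I² + 3*I)
W = -189 (W = 9*(-21) = -189)
f(8) - W = 8*(3 + 8) - 1*(-189) = 8*11 + 189 = 88 + 189 = 277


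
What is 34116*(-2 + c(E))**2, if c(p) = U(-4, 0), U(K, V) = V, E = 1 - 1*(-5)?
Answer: 136464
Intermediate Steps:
E = 6 (E = 1 + 5 = 6)
c(p) = 0
34116*(-2 + c(E))**2 = 34116*(-2 + 0)**2 = 34116*(-2)**2 = 34116*4 = 136464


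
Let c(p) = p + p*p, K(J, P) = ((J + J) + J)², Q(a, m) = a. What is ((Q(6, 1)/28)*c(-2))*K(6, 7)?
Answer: 972/7 ≈ 138.86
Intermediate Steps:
K(J, P) = 9*J² (K(J, P) = (2*J + J)² = (3*J)² = 9*J²)
c(p) = p + p²
((Q(6, 1)/28)*c(-2))*K(6, 7) = ((6/28)*(-2*(1 - 2)))*(9*6²) = ((6*(1/28))*(-2*(-1)))*(9*36) = ((3/14)*2)*324 = (3/7)*324 = 972/7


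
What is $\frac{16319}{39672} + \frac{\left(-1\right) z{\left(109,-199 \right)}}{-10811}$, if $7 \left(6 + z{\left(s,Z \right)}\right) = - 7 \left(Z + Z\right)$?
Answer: $\frac{10104007}{22573368} \approx 0.44761$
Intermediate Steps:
$z{\left(s,Z \right)} = -6 - 2 Z$ ($z{\left(s,Z \right)} = -6 + \frac{\left(-7\right) \left(Z + Z\right)}{7} = -6 + \frac{\left(-7\right) 2 Z}{7} = -6 + \frac{\left(-14\right) Z}{7} = -6 - 2 Z$)
$\frac{16319}{39672} + \frac{\left(-1\right) z{\left(109,-199 \right)}}{-10811} = \frac{16319}{39672} + \frac{\left(-1\right) \left(-6 - -398\right)}{-10811} = 16319 \cdot \frac{1}{39672} + - (-6 + 398) \left(- \frac{1}{10811}\right) = \frac{16319}{39672} + \left(-1\right) 392 \left(- \frac{1}{10811}\right) = \frac{16319}{39672} - - \frac{392}{10811} = \frac{16319}{39672} + \frac{392}{10811} = \frac{10104007}{22573368}$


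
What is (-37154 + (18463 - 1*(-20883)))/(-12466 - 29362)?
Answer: -548/10457 ≈ -0.052405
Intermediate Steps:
(-37154 + (18463 - 1*(-20883)))/(-12466 - 29362) = (-37154 + (18463 + 20883))/(-41828) = (-37154 + 39346)*(-1/41828) = 2192*(-1/41828) = -548/10457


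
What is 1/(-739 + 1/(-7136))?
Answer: -7136/5273505 ≈ -0.0013532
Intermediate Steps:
1/(-739 + 1/(-7136)) = 1/(-739 - 1/7136) = 1/(-5273505/7136) = -7136/5273505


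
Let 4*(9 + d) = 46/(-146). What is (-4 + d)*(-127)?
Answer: 485013/292 ≈ 1661.0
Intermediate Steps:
d = -2651/292 (d = -9 + (46/(-146))/4 = -9 + (46*(-1/146))/4 = -9 + (1/4)*(-23/73) = -9 - 23/292 = -2651/292 ≈ -9.0788)
(-4 + d)*(-127) = (-4 - 2651/292)*(-127) = -3819/292*(-127) = 485013/292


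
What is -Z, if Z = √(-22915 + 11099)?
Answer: -2*I*√2954 ≈ -108.7*I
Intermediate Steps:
Z = 2*I*√2954 (Z = √(-11816) = 2*I*√2954 ≈ 108.7*I)
-Z = -2*I*√2954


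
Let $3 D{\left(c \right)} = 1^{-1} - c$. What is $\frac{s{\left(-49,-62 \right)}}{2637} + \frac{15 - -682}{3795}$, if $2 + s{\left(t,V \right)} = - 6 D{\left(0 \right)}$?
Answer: $\frac{607603}{3335805} \approx 0.18215$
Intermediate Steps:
$D{\left(c \right)} = \frac{1}{3} - \frac{c}{3}$ ($D{\left(c \right)} = \frac{1^{-1} - c}{3} = \frac{1 - c}{3} = \frac{1}{3} - \frac{c}{3}$)
$s{\left(t,V \right)} = -4$ ($s{\left(t,V \right)} = -2 - 6 \left(\frac{1}{3} - 0\right) = -2 - 6 \left(\frac{1}{3} + 0\right) = -2 - 2 = -4$)
$\frac{s{\left(-49,-62 \right)}}{2637} + \frac{15 - -682}{3795} = - \frac{4}{2637} + \frac{15 - -682}{3795} = \left(-4\right) \frac{1}{2637} + \left(15 + 682\right) \frac{1}{3795} = - \frac{4}{2637} + 697 \cdot \frac{1}{3795} = - \frac{4}{2637} + \frac{697}{3795} = \frac{607603}{3335805}$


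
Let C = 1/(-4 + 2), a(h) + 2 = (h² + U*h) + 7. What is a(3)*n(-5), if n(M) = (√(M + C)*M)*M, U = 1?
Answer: 425*I*√22/2 ≈ 996.71*I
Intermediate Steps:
a(h) = 5 + h + h² (a(h) = -2 + ((h² + 1*h) + 7) = -2 + ((h² + h) + 7) = -2 + ((h + h²) + 7) = -2 + (7 + h + h²) = 5 + h + h²)
C = -½ (C = 1/(-2) = -½ ≈ -0.50000)
n(M) = M²*√(-½ + M) (n(M) = (√(M - ½)*M)*M = (√(-½ + M)*M)*M = (M*√(-½ + M))*M = M²*√(-½ + M))
a(3)*n(-5) = (5 + 3 + 3²)*((½)*(-5)²*√(-2 + 4*(-5))) = (5 + 3 + 9)*((½)*25*√(-2 - 20)) = 17*((½)*25*√(-22)) = 17*((½)*25*(I*√22)) = 17*(25*I*√22/2) = 425*I*√22/2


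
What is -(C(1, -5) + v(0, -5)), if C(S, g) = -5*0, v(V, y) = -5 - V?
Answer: 5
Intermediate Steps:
C(S, g) = 0
-(C(1, -5) + v(0, -5)) = -(0 + (-5 - 1*0)) = -(0 + (-5 + 0)) = -(0 - 5) = -1*(-5) = 5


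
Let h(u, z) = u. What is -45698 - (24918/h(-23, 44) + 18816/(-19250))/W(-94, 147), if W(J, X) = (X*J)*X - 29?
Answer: -2935597140836912/64239071875 ≈ -45698.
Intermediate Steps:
W(J, X) = -29 + J*X² (W(J, X) = (J*X)*X - 29 = J*X² - 29 = -29 + J*X²)
-45698 - (24918/h(-23, 44) + 18816/(-19250))/W(-94, 147) = -45698 - (24918/(-23) + 18816/(-19250))/(-29 - 94*147²) = -45698 - (24918*(-1/23) + 18816*(-1/19250))/(-29 - 94*21609) = -45698 - (-24918/23 - 1344/1375)/(-29 - 2031246) = -45698 - (-34293162)/(31625*(-2031275)) = -45698 - (-34293162)*(-1)/(31625*2031275) = -45698 - 1*34293162/64239071875 = -45698 - 34293162/64239071875 = -2935597140836912/64239071875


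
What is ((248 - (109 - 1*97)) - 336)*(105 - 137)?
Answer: 3200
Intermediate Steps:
((248 - (109 - 1*97)) - 336)*(105 - 137) = ((248 - (109 - 97)) - 336)*(-32) = ((248 - 1*12) - 336)*(-32) = ((248 - 12) - 336)*(-32) = (236 - 336)*(-32) = -100*(-32) = 3200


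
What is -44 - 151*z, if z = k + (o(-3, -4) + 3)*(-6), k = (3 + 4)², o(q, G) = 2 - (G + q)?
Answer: 3429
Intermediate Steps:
o(q, G) = 2 - G - q (o(q, G) = 2 + (-G - q) = 2 - G - q)
k = 49 (k = 7² = 49)
z = -23 (z = 49 + ((2 - 1*(-4) - 1*(-3)) + 3)*(-6) = 49 + ((2 + 4 + 3) + 3)*(-6) = 49 + (9 + 3)*(-6) = 49 + 12*(-6) = 49 - 72 = -23)
-44 - 151*z = -44 - 151*(-23) = -44 + 3473 = 3429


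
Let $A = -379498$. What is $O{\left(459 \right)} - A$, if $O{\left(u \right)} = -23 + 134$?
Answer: $379609$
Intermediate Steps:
$O{\left(u \right)} = 111$
$O{\left(459 \right)} - A = 111 - -379498 = 111 + 379498 = 379609$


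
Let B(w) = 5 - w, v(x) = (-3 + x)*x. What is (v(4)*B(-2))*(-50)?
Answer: -1400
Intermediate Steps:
v(x) = x*(-3 + x)
(v(4)*B(-2))*(-50) = ((4*(-3 + 4))*(5 - 1*(-2)))*(-50) = ((4*1)*(5 + 2))*(-50) = (4*7)*(-50) = 28*(-50) = -1400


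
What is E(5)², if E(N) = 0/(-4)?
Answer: 0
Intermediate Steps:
E(N) = 0 (E(N) = 0*(-¼) = 0)
E(5)² = 0² = 0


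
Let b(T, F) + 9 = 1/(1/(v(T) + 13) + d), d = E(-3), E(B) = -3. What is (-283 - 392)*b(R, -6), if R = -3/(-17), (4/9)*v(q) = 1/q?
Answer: 384480/61 ≈ 6303.0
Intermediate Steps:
d = -3
v(q) = 9/(4*q)
R = 3/17 (R = -3*(-1/17) = 3/17 ≈ 0.17647)
b(T, F) = -9 + 1/(-3 + 1/(13 + 9/(4*T))) (b(T, F) = -9 + 1/(1/(9/(4*T) + 13) - 3) = -9 + 1/(1/(13 + 9/(4*T)) - 3) = -9 + 1/(-3 + 1/(13 + 9/(4*T))))
(-283 - 392)*b(R, -6) = (-283 - 392)*(4*(-63 - 355*3/17)/(27 + 152*(3/17))) = -2700*(-63 - 1065/17)/(27 + 456/17) = -2700*(-2136)/(915/17*17) = -2700*17*(-2136)/(915*17) = -675*(-2848/305) = 384480/61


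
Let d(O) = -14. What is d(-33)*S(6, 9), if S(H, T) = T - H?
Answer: -42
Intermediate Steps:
d(-33)*S(6, 9) = -14*(9 - 1*6) = -14*(9 - 6) = -14*3 = -42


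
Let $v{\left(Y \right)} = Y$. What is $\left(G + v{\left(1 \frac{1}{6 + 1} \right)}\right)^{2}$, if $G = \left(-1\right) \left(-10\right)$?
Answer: $\frac{5041}{49} \approx 102.88$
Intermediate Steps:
$G = 10$
$\left(G + v{\left(1 \frac{1}{6 + 1} \right)}\right)^{2} = \left(10 + 1 \frac{1}{6 + 1}\right)^{2} = \left(10 + 1 \cdot \frac{1}{7}\right)^{2} = \left(10 + \frac{1}{7}\right)^{2} = \left(\frac{71}{7}\right)^{2} = \frac{5041}{49}$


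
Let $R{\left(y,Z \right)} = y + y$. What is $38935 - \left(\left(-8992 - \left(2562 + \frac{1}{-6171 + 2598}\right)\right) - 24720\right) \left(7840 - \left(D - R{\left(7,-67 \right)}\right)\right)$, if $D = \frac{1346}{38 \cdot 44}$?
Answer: $\frac{851021384997451}{2987028} \approx 2.8491 \cdot 10^{8}$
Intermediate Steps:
$R{\left(y,Z \right)} = 2 y$
$D = \frac{673}{836}$ ($D = \frac{1346}{1672} = 1346 \cdot \frac{1}{1672} = \frac{673}{836} \approx 0.80502$)
$38935 - \left(\left(-8992 - \left(2562 + \frac{1}{-6171 + 2598}\right)\right) - 24720\right) \left(7840 - \left(D - R{\left(7,-67 \right)}\right)\right) = 38935 - \left(\left(-8992 - \left(2562 + \frac{1}{-6171 + 2598}\right)\right) - 24720\right) \left(7840 + \left(2 \cdot 7 - \frac{673}{836}\right)\right) = 38935 - \left(\left(-8992 - \frac{9154025}{3573}\right) - 24720\right) \left(7840 + \left(14 - \frac{673}{836}\right)\right) = 38935 - \left(\left(-8992 - \frac{9154025}{3573}\right) - 24720\right) \left(7840 + \frac{11031}{836}\right) = 38935 - \left(\left(-8992 + \left(-2562 + \frac{1}{3573}\right)\right) - 24720\right) \frac{6565271}{836} = 38935 - \left(\left(-8992 - \frac{9154025}{3573}\right) - 24720\right) \frac{6565271}{836} = 38935 - \left(- \frac{41282441}{3573} - 24720\right) \frac{6565271}{836} = 38935 - \left(- \frac{129607001}{3573}\right) \frac{6565271}{836} = 38935 - - \frac{850905085062271}{2987028} = 38935 + \frac{850905085062271}{2987028} = \frac{851021384997451}{2987028}$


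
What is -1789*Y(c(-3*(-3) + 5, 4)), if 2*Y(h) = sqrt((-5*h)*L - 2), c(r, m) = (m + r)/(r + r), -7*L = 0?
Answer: -1789*I*sqrt(2)/2 ≈ -1265.0*I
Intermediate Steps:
L = 0 (L = -1/7*0 = 0)
c(r, m) = (m + r)/(2*r) (c(r, m) = (m + r)/((2*r)) = (m + r)*(1/(2*r)) = (m + r)/(2*r))
Y(h) = I*sqrt(2)/2 (Y(h) = sqrt(-5*h*0 - 2)/2 = sqrt(0 - 2)/2 = sqrt(-2)/2 = (I*sqrt(2))/2 = I*sqrt(2)/2)
-1789*Y(c(-3*(-3) + 5, 4)) = -1789*I*sqrt(2)/2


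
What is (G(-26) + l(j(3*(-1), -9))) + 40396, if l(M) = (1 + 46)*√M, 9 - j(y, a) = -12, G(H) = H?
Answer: 40370 + 47*√21 ≈ 40585.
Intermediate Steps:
j(y, a) = 21 (j(y, a) = 9 - 1*(-12) = 9 + 12 = 21)
l(M) = 47*√M
(G(-26) + l(j(3*(-1), -9))) + 40396 = (-26 + 47*√21) + 40396 = 40370 + 47*√21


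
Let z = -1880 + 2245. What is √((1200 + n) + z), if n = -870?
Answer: √695 ≈ 26.363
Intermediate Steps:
z = 365
√((1200 + n) + z) = √((1200 - 870) + 365) = √(330 + 365) = √695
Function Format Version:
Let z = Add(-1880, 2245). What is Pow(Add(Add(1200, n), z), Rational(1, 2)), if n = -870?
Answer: Pow(695, Rational(1, 2)) ≈ 26.363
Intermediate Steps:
z = 365
Pow(Add(Add(1200, n), z), Rational(1, 2)) = Pow(Add(Add(1200, -870), 365), Rational(1, 2)) = Pow(Add(330, 365), Rational(1, 2)) = Pow(695, Rational(1, 2))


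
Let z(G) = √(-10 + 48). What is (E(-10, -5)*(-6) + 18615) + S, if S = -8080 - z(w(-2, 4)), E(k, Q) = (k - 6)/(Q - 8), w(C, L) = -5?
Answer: 136859/13 - √38 ≈ 10521.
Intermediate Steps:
z(G) = √38
E(k, Q) = (-6 + k)/(-8 + Q)
S = -8080 - √38 ≈ -8086.2
(E(-10, -5)*(-6) + 18615) + S = (((-6 - 10)/(-8 - 5))*(-6) + 18615) + (-8080 - √38) = ((-16/(-13))*(-6) + 18615) + (-8080 - √38) = (-1/13*(-16)*(-6) + 18615) + (-8080 - √38) = ((16/13)*(-6) + 18615) + (-8080 - √38) = (-96/13 + 18615) + (-8080 - √38) = 241899/13 + (-8080 - √38) = 136859/13 - √38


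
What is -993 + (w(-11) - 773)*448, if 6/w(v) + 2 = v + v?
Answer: -347409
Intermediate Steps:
w(v) = 6/(-2 + 2*v) (w(v) = 6/(-2 + (v + v)) = 6/(-2 + 2*v))
-993 + (w(-11) - 773)*448 = -993 + (3/(-1 - 11) - 773)*448 = -993 + (3/(-12) - 773)*448 = -993 + (3*(-1/12) - 773)*448 = -993 + (-1/4 - 773)*448 = -993 - 3093/4*448 = -993 - 346416 = -347409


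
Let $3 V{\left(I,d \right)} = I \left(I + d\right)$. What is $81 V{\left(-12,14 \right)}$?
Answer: $-648$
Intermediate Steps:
$V{\left(I,d \right)} = \frac{I \left(I + d\right)}{3}$
$81 V{\left(-12,14 \right)} = 81 \cdot \frac{1}{3} \left(-12\right) \left(-12 + 14\right) = 81 \cdot \frac{1}{3} \left(-12\right) 2 = 81 \left(-8\right) = -648$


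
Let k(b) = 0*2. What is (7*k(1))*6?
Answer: 0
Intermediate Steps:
k(b) = 0
(7*k(1))*6 = (7*0)*6 = 0*6 = 0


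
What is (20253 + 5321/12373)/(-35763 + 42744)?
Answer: 250595690/86375913 ≈ 2.9012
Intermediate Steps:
(20253 + 5321/12373)/(-35763 + 42744) = (20253 + 5321*(1/12373))/6981 = (20253 + 5321/12373)*(1/6981) = (250595690/12373)*(1/6981) = 250595690/86375913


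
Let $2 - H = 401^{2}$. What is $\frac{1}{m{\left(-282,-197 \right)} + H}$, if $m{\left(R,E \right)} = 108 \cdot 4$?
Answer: $- \frac{1}{160367} \approx -6.2357 \cdot 10^{-6}$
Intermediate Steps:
$m{\left(R,E \right)} = 432$
$H = -160799$ ($H = 2 - 401^{2} = 2 - 160801 = -160799$)
$\frac{1}{m{\left(-282,-197 \right)} + H} = \frac{1}{432 - 160799} = \frac{1}{-160367} = - \frac{1}{160367}$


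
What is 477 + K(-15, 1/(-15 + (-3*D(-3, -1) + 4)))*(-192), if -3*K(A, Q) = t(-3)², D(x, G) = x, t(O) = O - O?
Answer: 477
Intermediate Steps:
t(O) = 0
K(A, Q) = 0 (K(A, Q) = -⅓*0² = -⅓*0 = 0)
477 + K(-15, 1/(-15 + (-3*D(-3, -1) + 4)))*(-192) = 477 + 0*(-192) = 477 + 0 = 477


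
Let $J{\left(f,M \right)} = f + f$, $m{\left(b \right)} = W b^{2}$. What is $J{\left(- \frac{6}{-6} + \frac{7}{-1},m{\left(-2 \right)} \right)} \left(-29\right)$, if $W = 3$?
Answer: $348$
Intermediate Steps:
$m{\left(b \right)} = 3 b^{2}$
$J{\left(f,M \right)} = 2 f$
$J{\left(- \frac{6}{-6} + \frac{7}{-1},m{\left(-2 \right)} \right)} \left(-29\right) = 2 \left(- \frac{6}{-6} + \frac{7}{-1}\right) \left(-29\right) = 2 \left(\left(-6\right) \left(- \frac{1}{6}\right) + 7 \left(-1\right)\right) \left(-29\right) = 2 \left(1 - 7\right) \left(-29\right) = 2 \left(-6\right) \left(-29\right) = \left(-12\right) \left(-29\right) = 348$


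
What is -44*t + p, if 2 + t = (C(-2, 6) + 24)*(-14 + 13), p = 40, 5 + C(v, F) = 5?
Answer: 1184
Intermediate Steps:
C(v, F) = 0 (C(v, F) = -5 + 5 = 0)
t = -26 (t = -2 + (0 + 24)*(-14 + 13) = -2 + 24*(-1) = -2 - 24 = -26)
-44*t + p = -44*(-26) + 40 = 1144 + 40 = 1184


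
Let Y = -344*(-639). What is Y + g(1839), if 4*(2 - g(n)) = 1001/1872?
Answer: 126615091/576 ≈ 2.1982e+5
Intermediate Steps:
g(n) = 1075/576 (g(n) = 2 - 1001/(4*1872) = 2 - ¼*77/144 = 2 - 77/576 = 1075/576)
Y = 219816
Y + g(1839) = 219816 + 1075/576 = 126615091/576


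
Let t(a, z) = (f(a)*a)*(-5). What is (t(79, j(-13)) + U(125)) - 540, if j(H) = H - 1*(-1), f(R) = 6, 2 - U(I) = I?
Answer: -3033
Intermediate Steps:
U(I) = 2 - I
j(H) = 1 + H (j(H) = H + 1 = 1 + H)
t(a, z) = -30*a (t(a, z) = (6*a)*(-5) = -30*a)
(t(79, j(-13)) + U(125)) - 540 = (-30*79 + (2 - 1*125)) - 540 = (-2370 + (2 - 125)) - 540 = (-2370 - 123) - 540 = -2493 - 540 = -3033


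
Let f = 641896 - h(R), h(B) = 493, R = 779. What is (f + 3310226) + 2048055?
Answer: 5999684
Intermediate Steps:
f = 641403 (f = 641896 - 1*493 = 641896 - 493 = 641403)
(f + 3310226) + 2048055 = (641403 + 3310226) + 2048055 = 3951629 + 2048055 = 5999684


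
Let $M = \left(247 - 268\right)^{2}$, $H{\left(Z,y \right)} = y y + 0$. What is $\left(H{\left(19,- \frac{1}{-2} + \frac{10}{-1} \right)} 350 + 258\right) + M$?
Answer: $\frac{64573}{2} \approx 32287.0$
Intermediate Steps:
$H{\left(Z,y \right)} = y^{2}$ ($H{\left(Z,y \right)} = y^{2} + 0 = y^{2}$)
$M = 441$ ($M = \left(-21\right)^{2} = 441$)
$\left(H{\left(19,- \frac{1}{-2} + \frac{10}{-1} \right)} 350 + 258\right) + M = \left(\left(- \frac{1}{-2} + \frac{10}{-1}\right)^{2} \cdot 350 + 258\right) + 441 = \left(\left(\left(-1\right) \left(- \frac{1}{2}\right) + 10 \left(-1\right)\right)^{2} \cdot 350 + 258\right) + 441 = \left(\left(\frac{1}{2} - 10\right)^{2} \cdot 350 + 258\right) + 441 = \left(\left(- \frac{19}{2}\right)^{2} \cdot 350 + 258\right) + 441 = \left(\frac{361}{4} \cdot 350 + 258\right) + 441 = \left(\frac{63175}{2} + 258\right) + 441 = \frac{63691}{2} + 441 = \frac{64573}{2}$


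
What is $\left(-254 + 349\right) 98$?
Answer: $9310$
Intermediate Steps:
$\left(-254 + 349\right) 98 = 95 \cdot 98 = 9310$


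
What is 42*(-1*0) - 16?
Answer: -16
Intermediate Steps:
42*(-1*0) - 16 = 42*0 - 16 = 0 - 16 = -16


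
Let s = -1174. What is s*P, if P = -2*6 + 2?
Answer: 11740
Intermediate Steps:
P = -10 (P = -12 + 2 = -10)
s*P = -1174*(-10) = 11740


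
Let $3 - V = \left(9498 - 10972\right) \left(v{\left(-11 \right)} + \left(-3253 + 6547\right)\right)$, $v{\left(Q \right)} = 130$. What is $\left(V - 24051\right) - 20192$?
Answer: $5002736$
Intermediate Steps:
$V = 5046979$ ($V = 3 - \left(9498 - 10972\right) \left(130 + \left(-3253 + 6547\right)\right) = 3 - - 1474 \left(130 + 3294\right) = 3 - \left(-1474\right) 3424 = 3 - -5046976 = 3 + 5046976 = 5046979$)
$\left(V - 24051\right) - 20192 = \left(5046979 - 24051\right) - 20192 = 5022928 - 20192 = 5002736$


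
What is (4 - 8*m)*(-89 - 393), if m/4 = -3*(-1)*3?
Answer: 136888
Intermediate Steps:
m = 36 (m = 4*(-3*(-1)*3) = 4*(3*3) = 4*9 = 36)
(4 - 8*m)*(-89 - 393) = (4 - 8*36)*(-89 - 393) = (4 - 288)*(-482) = -284*(-482) = 136888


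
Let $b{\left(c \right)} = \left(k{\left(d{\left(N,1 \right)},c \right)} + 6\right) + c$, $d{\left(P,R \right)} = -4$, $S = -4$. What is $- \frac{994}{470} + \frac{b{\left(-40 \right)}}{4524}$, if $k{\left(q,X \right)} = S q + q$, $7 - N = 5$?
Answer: $- \frac{1126799}{531570} \approx -2.1198$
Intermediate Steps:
$N = 2$ ($N = 7 - 5 = 2$)
$k{\left(q,X \right)} = - 3 q$ ($k{\left(q,X \right)} = - 4 q + q = - 3 q$)
$b{\left(c \right)} = 18 + c$ ($b{\left(c \right)} = \left(\left(-3\right) \left(-4\right) + 6\right) + c = \left(12 + 6\right) + c = 18 + c$)
$- \frac{994}{470} + \frac{b{\left(-40 \right)}}{4524} = - \frac{994}{470} + \frac{18 - 40}{4524} = \left(-994\right) \frac{1}{470} - \frac{11}{2262} = - \frac{497}{235} - \frac{11}{2262} = - \frac{1126799}{531570}$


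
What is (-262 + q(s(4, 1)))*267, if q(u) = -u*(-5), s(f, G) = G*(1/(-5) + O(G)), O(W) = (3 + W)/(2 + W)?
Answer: -68441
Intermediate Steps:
O(W) = (3 + W)/(2 + W)
s(f, G) = G*(-⅕ + (3 + G)/(2 + G)) (s(f, G) = G*(1/(-5) + (3 + G)/(2 + G)) = G*(-⅕ + (3 + G)/(2 + G)))
q(u) = 5*u (q(u) = -(-5)*u = 5*u)
(-262 + q(s(4, 1)))*267 = (-262 + 5*((⅕)*1*(13 + 4*1)/(2 + 1)))*267 = (-262 + 5*((⅕)*1*(13 + 4)/3))*267 = (-262 + 5*((⅕)*1*(⅓)*17))*267 = (-262 + 5*(17/15))*267 = (-262 + 17/3)*267 = -769/3*267 = -68441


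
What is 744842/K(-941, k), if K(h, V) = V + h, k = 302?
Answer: -744842/639 ≈ -1165.6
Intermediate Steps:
744842/K(-941, k) = 744842/(302 - 941) = 744842/(-639) = 744842*(-1/639) = -744842/639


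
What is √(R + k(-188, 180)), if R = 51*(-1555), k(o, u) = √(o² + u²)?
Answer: √(-79305 + 4*√4234) ≈ 281.15*I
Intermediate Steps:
R = -79305
√(R + k(-188, 180)) = √(-79305 + √((-188)² + 180²)) = √(-79305 + √(35344 + 32400)) = √(-79305 + √67744) = √(-79305 + 4*√4234)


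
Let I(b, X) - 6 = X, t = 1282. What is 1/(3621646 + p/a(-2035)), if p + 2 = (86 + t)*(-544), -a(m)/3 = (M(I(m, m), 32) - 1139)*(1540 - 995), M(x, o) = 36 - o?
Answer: 1855725/6720778279156 ≈ 2.7612e-7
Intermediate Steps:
I(b, X) = 6 + X
a(m) = 1855725 (a(m) = -3*((36 - 1*32) - 1139)*(1540 - 995) = -3*((36 - 32) - 1139)*545 = -3*(4 - 1139)*545 = -(-3405)*545 = -3*(-618575) = 1855725)
p = -744194 (p = -2 + (86 + 1282)*(-544) = -2 + 1368*(-544) = -2 - 744192 = -744194)
1/(3621646 + p/a(-2035)) = 1/(3621646 - 744194/1855725) = 1/(6720778279156/1855725) = 1855725/6720778279156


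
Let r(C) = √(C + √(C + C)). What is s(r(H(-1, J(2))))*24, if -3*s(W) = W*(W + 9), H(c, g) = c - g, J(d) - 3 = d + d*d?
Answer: 80 - 72*√(-10 + 2*I*√5) - 16*I*√5 ≈ 30.261 - 268.83*I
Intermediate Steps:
J(d) = 3 + d + d² (J(d) = 3 + (d + d*d) = 3 + (d + d²) = 3 + d + d²)
r(C) = √(C + √2*√C) (r(C) = √(C + √(2*C)) = √(C + √2*√C))
s(W) = -W*(9 + W)/3 (s(W) = -W*(W + 9)/3 = -W*(9 + W)/3)
s(r(H(-1, J(2))))*24 = -√((-1 - (3 + 2 + 2²)) + √2*√(-1 - (3 + 2 + 2²)))*(9 + √((-1 - (3 + 2 + 2²)) + √2*√(-1 - (3 + 2 + 2²))))/3*24 = -√((-1 - (3 + 2 + 4)) + √2*√(-1 - (3 + 2 + 4)))*(9 + √((-1 - (3 + 2 + 4)) + √2*√(-1 - (3 + 2 + 4))))/3*24 = -√((-1 - 1*9) + √2*√(-1 - 1*9))*(9 + √((-1 - 1*9) + √2*√(-1 - 1*9)))/3*24 = -√((-1 - 9) + √2*√(-1 - 9))*(9 + √((-1 - 9) + √2*√(-1 - 9)))/3*24 = -√(-10 + √2*√(-10))*(9 + √(-10 + √2*√(-10)))/3*24 = -√(-10 + √2*(I*√10))*(9 + √(-10 + √2*(I*√10)))/3*24 = -√(-10 + 2*I*√5)*(9 + √(-10 + 2*I*√5))/3*24 = -8*√(-10 + 2*I*√5)*(9 + √(-10 + 2*I*√5))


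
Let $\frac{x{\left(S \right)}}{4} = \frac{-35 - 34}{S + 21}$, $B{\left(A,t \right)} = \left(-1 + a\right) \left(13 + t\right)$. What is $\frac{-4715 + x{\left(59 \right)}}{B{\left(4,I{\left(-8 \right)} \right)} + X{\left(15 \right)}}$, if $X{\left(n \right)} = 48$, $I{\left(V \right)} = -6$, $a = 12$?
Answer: $- \frac{94369}{2500} \approx -37.748$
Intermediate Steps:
$B{\left(A,t \right)} = 143 + 11 t$ ($B{\left(A,t \right)} = \left(-1 + 12\right) \left(13 + t\right) = 11 \left(13 + t\right) = 143 + 11 t$)
$x{\left(S \right)} = - \frac{276}{21 + S}$ ($x{\left(S \right)} = 4 \frac{-35 - 34}{S + 21} = 4 \left(- \frac{69}{21 + S}\right) = - \frac{276}{21 + S}$)
$\frac{-4715 + x{\left(59 \right)}}{B{\left(4,I{\left(-8 \right)} \right)} + X{\left(15 \right)}} = \frac{-4715 - \frac{276}{21 + 59}}{\left(143 + 11 \left(-6\right)\right) + 48} = \frac{-4715 - \frac{276}{80}}{\left(143 - 66\right) + 48} = \frac{-4715 - \frac{69}{20}}{77 + 48} = \frac{-4715 - \frac{69}{20}}{125} = \left(- \frac{94369}{20}\right) \frac{1}{125} = - \frac{94369}{2500}$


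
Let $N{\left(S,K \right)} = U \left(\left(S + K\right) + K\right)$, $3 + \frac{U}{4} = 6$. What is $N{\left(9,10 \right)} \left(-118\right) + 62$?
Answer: $-41002$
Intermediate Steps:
$U = 12$ ($U = -12 + 4 \cdot 6 = -12 + 24 = 12$)
$N{\left(S,K \right)} = 12 S + 24 K$ ($N{\left(S,K \right)} = 12 \left(\left(S + K\right) + K\right) = 12 \left(\left(K + S\right) + K\right) = 12 \left(S + 2 K\right) = 12 S + 24 K$)
$N{\left(9,10 \right)} \left(-118\right) + 62 = \left(12 \cdot 9 + 24 \cdot 10\right) \left(-118\right) + 62 = \left(108 + 240\right) \left(-118\right) + 62 = 348 \left(-118\right) + 62 = -41064 + 62 = -41002$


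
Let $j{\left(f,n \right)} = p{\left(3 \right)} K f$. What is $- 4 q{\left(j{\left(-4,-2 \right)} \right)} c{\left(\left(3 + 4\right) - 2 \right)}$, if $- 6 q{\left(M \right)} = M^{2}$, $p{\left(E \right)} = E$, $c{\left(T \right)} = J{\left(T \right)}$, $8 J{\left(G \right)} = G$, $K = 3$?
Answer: $540$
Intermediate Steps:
$J{\left(G \right)} = \frac{G}{8}$
$c{\left(T \right)} = \frac{T}{8}$
$j{\left(f,n \right)} = 9 f$ ($j{\left(f,n \right)} = 3 \cdot 3 f = 9 f$)
$q{\left(M \right)} = - \frac{M^{2}}{6}$
$- 4 q{\left(j{\left(-4,-2 \right)} \right)} c{\left(\left(3 + 4\right) - 2 \right)} = - 4 \left(- \frac{\left(9 \left(-4\right)\right)^{2}}{6}\right) \frac{\left(3 + 4\right) - 2}{8} = - 4 \left(- \frac{\left(-36\right)^{2}}{6}\right) \frac{7 - 2}{8} = - 4 \left(\left(- \frac{1}{6}\right) 1296\right) \frac{1}{8} \cdot 5 = \left(-4\right) \left(-216\right) \frac{5}{8} = 864 \cdot \frac{5}{8} = 540$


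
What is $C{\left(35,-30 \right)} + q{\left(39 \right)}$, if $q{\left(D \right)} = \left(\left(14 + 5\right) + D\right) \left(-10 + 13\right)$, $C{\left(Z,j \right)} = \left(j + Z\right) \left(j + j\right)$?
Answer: $-126$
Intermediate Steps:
$C{\left(Z,j \right)} = 2 j \left(Z + j\right)$ ($C{\left(Z,j \right)} = \left(Z + j\right) 2 j = 2 j \left(Z + j\right)$)
$q{\left(D \right)} = 57 + 3 D$ ($q{\left(D \right)} = \left(19 + D\right) 3 = 57 + 3 D$)
$C{\left(35,-30 \right)} + q{\left(39 \right)} = 2 \left(-30\right) \left(35 - 30\right) + \left(57 + 3 \cdot 39\right) = 2 \left(-30\right) 5 + \left(57 + 117\right) = -300 + 174 = -126$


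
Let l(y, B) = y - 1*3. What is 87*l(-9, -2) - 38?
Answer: -1082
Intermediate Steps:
l(y, B) = -3 + y (l(y, B) = y - 3 = -3 + y)
87*l(-9, -2) - 38 = 87*(-3 - 9) - 38 = 87*(-12) - 38 = -1044 - 38 = -1082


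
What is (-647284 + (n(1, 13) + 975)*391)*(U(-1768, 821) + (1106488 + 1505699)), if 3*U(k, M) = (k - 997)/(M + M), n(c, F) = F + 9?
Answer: -1104287173040143/1642 ≈ -6.7253e+11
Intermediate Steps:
n(c, F) = 9 + F
U(k, M) = (-997 + k)/(6*M) (U(k, M) = ((k - 997)/(M + M))/3 = ((-997 + k)/((2*M)))/3 = ((-997 + k)*(1/(2*M)))/3 = ((-997 + k)/(2*M))/3 = (-997 + k)/(6*M))
(-647284 + (n(1, 13) + 975)*391)*(U(-1768, 821) + (1106488 + 1505699)) = (-647284 + ((9 + 13) + 975)*391)*((⅙)*(-997 - 1768)/821 + (1106488 + 1505699)) = (-647284 + (22 + 975)*391)*((⅙)*(1/821)*(-2765) + 2612187) = (-647284 + 997*391)*(-2765/4926 + 2612187) = (-647284 + 389827)*(12867630397/4926) = -257457*12867630397/4926 = -1104287173040143/1642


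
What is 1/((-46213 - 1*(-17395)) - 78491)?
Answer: -1/107309 ≈ -9.3189e-6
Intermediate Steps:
1/((-46213 - 1*(-17395)) - 78491) = 1/((-46213 + 17395) - 78491) = 1/(-28818 - 78491) = 1/(-107309) = -1/107309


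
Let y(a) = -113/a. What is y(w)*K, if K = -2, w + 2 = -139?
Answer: -226/141 ≈ -1.6028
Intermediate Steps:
w = -141 (w = -2 - 139 = -141)
y(w)*K = -113/(-141)*(-2) = -113*(-1/141)*(-2) = (113/141)*(-2) = -226/141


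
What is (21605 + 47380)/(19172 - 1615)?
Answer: 68985/17557 ≈ 3.9292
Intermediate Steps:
(21605 + 47380)/(19172 - 1615) = 68985/17557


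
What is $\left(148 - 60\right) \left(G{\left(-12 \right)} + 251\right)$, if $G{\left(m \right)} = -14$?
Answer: $20856$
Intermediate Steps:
$\left(148 - 60\right) \left(G{\left(-12 \right)} + 251\right) = \left(148 - 60\right) \left(-14 + 251\right) = \left(148 - 60\right) 237 = 88 \cdot 237 = 20856$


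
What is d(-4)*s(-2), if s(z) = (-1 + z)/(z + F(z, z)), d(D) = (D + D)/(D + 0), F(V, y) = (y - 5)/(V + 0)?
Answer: -4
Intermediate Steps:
F(V, y) = (-5 + y)/V
d(D) = 2 (d(D) = (2*D)/D = 2)
s(z) = (-1 + z)/(z + (-5 + z)/z)
d(-4)*s(-2) = 2*(-2*(-1 - 2)/(-5 - 2 + (-2)²)) = 2*(-2*(-3)/(-5 - 2 + 4)) = 2*(-2*(-3)/(-3)) = 2*(-2*(-⅓)*(-3)) = 2*(-2) = -4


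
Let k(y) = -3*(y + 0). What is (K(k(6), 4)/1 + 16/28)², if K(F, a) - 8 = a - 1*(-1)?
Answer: 9025/49 ≈ 184.18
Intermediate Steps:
k(y) = -3*y
K(F, a) = 9 + a (K(F, a) = 8 + (a - 1*(-1)) = 8 + (a + 1) = 8 + (1 + a) = 9 + a)
(K(k(6), 4)/1 + 16/28)² = ((9 + 4)/1 + 16/28)² = (13*1 + 16*(1/28))² = (13 + 4/7)² = (95/7)² = 9025/49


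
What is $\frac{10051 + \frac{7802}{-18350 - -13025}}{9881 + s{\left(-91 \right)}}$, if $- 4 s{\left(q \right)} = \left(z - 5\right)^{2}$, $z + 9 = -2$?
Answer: $\frac{53513773}{52275525} \approx 1.0237$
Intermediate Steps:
$z = -11$ ($z = -9 - 2 = -11$)
$s{\left(q \right)} = -64$ ($s{\left(q \right)} = - \frac{\left(-11 - 5\right)^{2}}{4} = - \frac{\left(-16\right)^{2}}{4} = \left(- \frac{1}{4}\right) 256 = -64$)
$\frac{10051 + \frac{7802}{-18350 - -13025}}{9881 + s{\left(-91 \right)}} = \frac{10051 + \frac{7802}{-18350 - -13025}}{9881 - 64} = \frac{10051 + \frac{7802}{-18350 + 13025}}{9817} = \left(10051 + \frac{7802}{-5325}\right) \frac{1}{9817} = \left(10051 + 7802 \left(- \frac{1}{5325}\right)\right) \frac{1}{9817} = \left(10051 - \frac{7802}{5325}\right) \frac{1}{9817} = \frac{53513773}{5325} \cdot \frac{1}{9817} = \frac{53513773}{52275525}$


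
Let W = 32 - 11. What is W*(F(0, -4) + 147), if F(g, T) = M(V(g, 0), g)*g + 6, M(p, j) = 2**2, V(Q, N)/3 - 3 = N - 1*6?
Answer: 3213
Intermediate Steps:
V(Q, N) = -9 + 3*N (V(Q, N) = 9 + 3*(N - 1*6) = 9 + 3*(N - 6) = 9 + 3*(-6 + N) = 9 + (-18 + 3*N) = -9 + 3*N)
M(p, j) = 4
F(g, T) = 6 + 4*g (F(g, T) = 4*g + 6 = 6 + 4*g)
W = 21
W*(F(0, -4) + 147) = 21*((6 + 4*0) + 147) = 21*((6 + 0) + 147) = 21*(6 + 147) = 21*153 = 3213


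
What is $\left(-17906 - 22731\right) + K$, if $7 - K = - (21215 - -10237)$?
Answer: $-9178$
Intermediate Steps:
$K = 31459$ ($K = 7 - - (21215 - -10237) = 7 - - (21215 + 10237) = 7 - \left(-1\right) 31452 = 7 - -31452 = 7 + 31452 = 31459$)
$\left(-17906 - 22731\right) + K = \left(-17906 - 22731\right) + 31459 = -40637 + 31459 = -9178$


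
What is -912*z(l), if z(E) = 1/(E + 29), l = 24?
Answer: -912/53 ≈ -17.208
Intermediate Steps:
z(E) = 1/(29 + E)
-912*z(l) = -912/(29 + 24) = -912/53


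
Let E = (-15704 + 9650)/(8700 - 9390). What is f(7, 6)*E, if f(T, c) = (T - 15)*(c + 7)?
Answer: -104936/115 ≈ -912.49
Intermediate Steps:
f(T, c) = (-15 + T)*(7 + c)
E = 1009/115 (E = -6054/(-690) = -6054*(-1/690) = 1009/115 ≈ 8.7739)
f(7, 6)*E = (-105 - 15*6 + 7*7 + 7*6)*(1009/115) = (-105 - 90 + 49 + 42)*(1009/115) = -104*1009/115 = -104936/115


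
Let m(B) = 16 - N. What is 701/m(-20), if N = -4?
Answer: 701/20 ≈ 35.050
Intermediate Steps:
m(B) = 20 (m(B) = 16 - 1*(-4) = 16 + 4 = 20)
701/m(-20) = 701/20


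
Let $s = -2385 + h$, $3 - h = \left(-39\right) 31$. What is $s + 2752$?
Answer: $1579$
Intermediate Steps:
$h = 1212$ ($h = 3 - \left(-39\right) 31 = 3 - -1209 = 3 + 1209 = 1212$)
$s = -1173$ ($s = -2385 + 1212 = -1173$)
$s + 2752 = -1173 + 2752 = 1579$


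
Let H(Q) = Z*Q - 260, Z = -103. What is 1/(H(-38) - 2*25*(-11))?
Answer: 1/4204 ≈ 0.00023787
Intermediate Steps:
H(Q) = -260 - 103*Q (H(Q) = -103*Q - 260 = -260 - 103*Q)
1/(H(-38) - 2*25*(-11)) = 1/((-260 - 103*(-38)) - 2*25*(-11)) = 1/((-260 + 3914) - 50*(-11)) = 1/(3654 + 550) = 1/4204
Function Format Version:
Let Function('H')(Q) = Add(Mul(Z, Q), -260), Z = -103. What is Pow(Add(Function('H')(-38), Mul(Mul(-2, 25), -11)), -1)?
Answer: Rational(1, 4204) ≈ 0.00023787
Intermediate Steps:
Function('H')(Q) = Add(-260, Mul(-103, Q)) (Function('H')(Q) = Add(Mul(-103, Q), -260) = Add(-260, Mul(-103, Q)))
Pow(Add(Function('H')(-38), Mul(Mul(-2, 25), -11)), -1) = Pow(Add(Add(-260, Mul(-103, -38)), Mul(Mul(-2, 25), -11)), -1) = Pow(Add(Add(-260, 3914), Mul(-50, -11)), -1) = Pow(Add(3654, 550), -1) = Pow(4204, -1) = Rational(1, 4204)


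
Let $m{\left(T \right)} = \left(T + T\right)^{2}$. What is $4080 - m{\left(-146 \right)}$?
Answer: $-81184$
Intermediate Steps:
$m{\left(T \right)} = 4 T^{2}$ ($m{\left(T \right)} = \left(2 T\right)^{2} = 4 T^{2}$)
$4080 - m{\left(-146 \right)} = 4080 - 4 \left(-146\right)^{2} = 4080 - 4 \cdot 21316 = 4080 - 85264 = -81184$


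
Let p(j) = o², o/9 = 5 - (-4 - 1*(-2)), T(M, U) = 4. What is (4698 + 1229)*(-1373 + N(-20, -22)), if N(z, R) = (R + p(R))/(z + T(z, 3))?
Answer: -153598205/16 ≈ -9.5999e+6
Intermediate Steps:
o = 63 (o = 9*(5 - (-4 - 1*(-2))) = 9*(5 - (-4 + 2)) = 9*(5 - 1*(-2)) = 9*(5 + 2) = 9*7 = 63)
p(j) = 3969 (p(j) = 63² = 3969)
N(z, R) = (3969 + R)/(4 + z) (N(z, R) = (R + 3969)/(z + 4) = (3969 + R)/(4 + z))
(4698 + 1229)*(-1373 + N(-20, -22)) = (4698 + 1229)*(-1373 + (3969 - 22)/(4 - 20)) = 5927*(-1373 + 3947/(-16)) = 5927*(-1373 - 1/16*3947) = 5927*(-1373 - 3947/16) = 5927*(-25915/16) = -153598205/16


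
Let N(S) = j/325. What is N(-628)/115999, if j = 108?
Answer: 108/37699675 ≈ 2.8647e-6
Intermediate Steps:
N(S) = 108/325
N(-628)/115999 = (108/325)/115999 = (108/325)*(1/115999) = 108/37699675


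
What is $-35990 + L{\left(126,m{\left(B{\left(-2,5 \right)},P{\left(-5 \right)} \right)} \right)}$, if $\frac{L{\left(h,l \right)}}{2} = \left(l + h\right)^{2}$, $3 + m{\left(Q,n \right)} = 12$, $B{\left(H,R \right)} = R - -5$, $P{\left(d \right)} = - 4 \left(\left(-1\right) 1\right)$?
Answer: $460$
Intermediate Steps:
$P{\left(d \right)} = 4$ ($P{\left(d \right)} = \left(-4\right) \left(-1\right) = 4$)
$B{\left(H,R \right)} = 5 + R$ ($B{\left(H,R \right)} = R + 5 = 5 + R$)
$m{\left(Q,n \right)} = 9$ ($m{\left(Q,n \right)} = -3 + 12 = 9$)
$L{\left(h,l \right)} = 2 \left(h + l\right)^{2}$ ($L{\left(h,l \right)} = 2 \left(l + h\right)^{2} = 2 \left(h + l\right)^{2}$)
$-35990 + L{\left(126,m{\left(B{\left(-2,5 \right)},P{\left(-5 \right)} \right)} \right)} = -35990 + 2 \left(126 + 9\right)^{2} = -35990 + 2 \cdot 135^{2} = -35990 + 2 \cdot 18225 = -35990 + 36450 = 460$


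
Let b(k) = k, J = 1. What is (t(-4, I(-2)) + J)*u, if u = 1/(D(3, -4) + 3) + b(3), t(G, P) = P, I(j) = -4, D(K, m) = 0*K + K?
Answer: -19/2 ≈ -9.5000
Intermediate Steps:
D(K, m) = K (D(K, m) = 0 + K = K)
u = 19/6 (u = 1/(3 + 3) + 3 = 1/6 + 3 = ⅙ + 3 = 19/6 ≈ 3.1667)
(t(-4, I(-2)) + J)*u = (-4 + 1)*(19/6) = -3*19/6 = -19/2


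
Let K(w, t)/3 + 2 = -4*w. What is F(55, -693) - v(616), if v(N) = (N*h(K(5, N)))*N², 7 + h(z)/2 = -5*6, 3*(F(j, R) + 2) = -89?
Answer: 51891366817/3 ≈ 1.7297e+10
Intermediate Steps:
K(w, t) = -6 - 12*w (K(w, t) = -6 + 3*(-4*w) = -6 - 12*w)
F(j, R) = -95/3 (F(j, R) = -2 + (⅓)*(-89) = -2 - 89/3 = -95/3)
h(z) = -74 (h(z) = -14 + 2*(-5*6) = -14 + 2*(-30) = -14 - 60 = -74)
v(N) = -74*N³ (v(N) = (N*(-74))*N² = (-74*N)*N² = -74*N³)
F(55, -693) - v(616) = -95/3 - (-74)*616³ = -95/3 - (-74)*233744896 = -95/3 - 1*(-17297122304) = -95/3 + 17297122304 = 51891366817/3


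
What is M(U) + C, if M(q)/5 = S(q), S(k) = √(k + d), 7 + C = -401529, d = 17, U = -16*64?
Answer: -401536 + 5*I*√1007 ≈ -4.0154e+5 + 158.67*I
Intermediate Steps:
U = -1024
C = -401536 (C = -7 - 401529 = -401536)
S(k) = √(17 + k) (S(k) = √(k + 17) = √(17 + k))
M(q) = 5*√(17 + q)
M(U) + C = 5*√(17 - 1024) - 401536 = 5*√(-1007) - 401536 = 5*(I*√1007) - 401536 = 5*I*√1007 - 401536 = -401536 + 5*I*√1007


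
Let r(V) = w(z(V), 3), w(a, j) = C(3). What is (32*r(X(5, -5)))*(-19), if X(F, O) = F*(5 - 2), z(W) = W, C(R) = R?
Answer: -1824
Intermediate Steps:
X(F, O) = 3*F (X(F, O) = F*3 = 3*F)
w(a, j) = 3
r(V) = 3
(32*r(X(5, -5)))*(-19) = (32*3)*(-19) = 96*(-19) = -1824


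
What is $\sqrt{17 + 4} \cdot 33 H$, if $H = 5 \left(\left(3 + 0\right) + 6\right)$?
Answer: $1485 \sqrt{21} \approx 6805.1$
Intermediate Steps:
$H = 45$ ($H = 5 \left(3 + 6\right) = 5 \cdot 9 = 45$)
$\sqrt{17 + 4} \cdot 33 H = \sqrt{17 + 4} \cdot 33 \cdot 45 = \sqrt{21} \cdot 33 \cdot 45 = 33 \sqrt{21} \cdot 45 = 1485 \sqrt{21}$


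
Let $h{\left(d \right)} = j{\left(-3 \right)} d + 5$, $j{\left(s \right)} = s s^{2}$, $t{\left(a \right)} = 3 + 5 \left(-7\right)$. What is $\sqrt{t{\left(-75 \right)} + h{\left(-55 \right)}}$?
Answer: $27 \sqrt{2} \approx 38.184$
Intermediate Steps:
$t{\left(a \right)} = -32$ ($t{\left(a \right)} = 3 - 35 = -32$)
$j{\left(s \right)} = s^{3}$
$h{\left(d \right)} = 5 - 27 d$ ($h{\left(d \right)} = \left(-3\right)^{3} d + 5 = - 27 d + 5 = 5 - 27 d$)
$\sqrt{t{\left(-75 \right)} + h{\left(-55 \right)}} = \sqrt{-32 + \left(5 - -1485\right)} = \sqrt{-32 + \left(5 + 1485\right)} = \sqrt{-32 + 1490} = \sqrt{1458} = 27 \sqrt{2}$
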